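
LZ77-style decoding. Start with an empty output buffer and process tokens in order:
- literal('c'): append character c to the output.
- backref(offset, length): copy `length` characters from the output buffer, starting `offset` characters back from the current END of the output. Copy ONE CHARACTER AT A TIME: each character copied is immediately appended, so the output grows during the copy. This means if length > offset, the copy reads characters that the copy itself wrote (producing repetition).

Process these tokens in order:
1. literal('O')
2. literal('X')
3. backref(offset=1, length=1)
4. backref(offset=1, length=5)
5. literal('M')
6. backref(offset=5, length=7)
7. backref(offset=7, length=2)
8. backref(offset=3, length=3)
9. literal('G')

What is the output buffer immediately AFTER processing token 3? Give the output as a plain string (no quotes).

Token 1: literal('O'). Output: "O"
Token 2: literal('X'). Output: "OX"
Token 3: backref(off=1, len=1). Copied 'X' from pos 1. Output: "OXX"

Answer: OXX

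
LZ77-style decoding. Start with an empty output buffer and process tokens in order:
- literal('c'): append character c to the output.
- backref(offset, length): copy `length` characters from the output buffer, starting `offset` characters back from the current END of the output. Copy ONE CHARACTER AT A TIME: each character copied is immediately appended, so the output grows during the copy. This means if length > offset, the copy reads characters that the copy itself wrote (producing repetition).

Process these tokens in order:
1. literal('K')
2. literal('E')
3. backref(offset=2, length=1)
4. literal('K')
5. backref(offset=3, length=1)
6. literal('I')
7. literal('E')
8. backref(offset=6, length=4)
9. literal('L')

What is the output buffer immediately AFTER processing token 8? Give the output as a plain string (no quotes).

Answer: KEKKEIEEKKE

Derivation:
Token 1: literal('K'). Output: "K"
Token 2: literal('E'). Output: "KE"
Token 3: backref(off=2, len=1). Copied 'K' from pos 0. Output: "KEK"
Token 4: literal('K'). Output: "KEKK"
Token 5: backref(off=3, len=1). Copied 'E' from pos 1. Output: "KEKKE"
Token 6: literal('I'). Output: "KEKKEI"
Token 7: literal('E'). Output: "KEKKEIE"
Token 8: backref(off=6, len=4). Copied 'EKKE' from pos 1. Output: "KEKKEIEEKKE"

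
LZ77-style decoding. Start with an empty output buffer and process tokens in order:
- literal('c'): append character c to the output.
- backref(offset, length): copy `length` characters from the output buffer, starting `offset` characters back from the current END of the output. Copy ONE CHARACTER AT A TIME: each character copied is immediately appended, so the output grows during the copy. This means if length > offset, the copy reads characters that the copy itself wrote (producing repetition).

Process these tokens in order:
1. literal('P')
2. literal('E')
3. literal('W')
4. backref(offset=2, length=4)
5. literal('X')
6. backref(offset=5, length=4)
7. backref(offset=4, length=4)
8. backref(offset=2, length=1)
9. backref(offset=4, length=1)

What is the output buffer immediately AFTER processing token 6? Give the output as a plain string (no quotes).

Token 1: literal('P'). Output: "P"
Token 2: literal('E'). Output: "PE"
Token 3: literal('W'). Output: "PEW"
Token 4: backref(off=2, len=4) (overlapping!). Copied 'EWEW' from pos 1. Output: "PEWEWEW"
Token 5: literal('X'). Output: "PEWEWEWX"
Token 6: backref(off=5, len=4). Copied 'EWEW' from pos 3. Output: "PEWEWEWXEWEW"

Answer: PEWEWEWXEWEW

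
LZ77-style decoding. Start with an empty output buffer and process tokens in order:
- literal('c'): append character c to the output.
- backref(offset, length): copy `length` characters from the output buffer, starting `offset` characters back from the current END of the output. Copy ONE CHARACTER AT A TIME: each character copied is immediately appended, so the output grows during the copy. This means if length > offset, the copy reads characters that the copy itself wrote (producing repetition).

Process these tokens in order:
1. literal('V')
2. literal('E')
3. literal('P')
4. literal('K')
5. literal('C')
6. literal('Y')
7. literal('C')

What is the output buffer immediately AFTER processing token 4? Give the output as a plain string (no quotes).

Answer: VEPK

Derivation:
Token 1: literal('V'). Output: "V"
Token 2: literal('E'). Output: "VE"
Token 3: literal('P'). Output: "VEP"
Token 4: literal('K'). Output: "VEPK"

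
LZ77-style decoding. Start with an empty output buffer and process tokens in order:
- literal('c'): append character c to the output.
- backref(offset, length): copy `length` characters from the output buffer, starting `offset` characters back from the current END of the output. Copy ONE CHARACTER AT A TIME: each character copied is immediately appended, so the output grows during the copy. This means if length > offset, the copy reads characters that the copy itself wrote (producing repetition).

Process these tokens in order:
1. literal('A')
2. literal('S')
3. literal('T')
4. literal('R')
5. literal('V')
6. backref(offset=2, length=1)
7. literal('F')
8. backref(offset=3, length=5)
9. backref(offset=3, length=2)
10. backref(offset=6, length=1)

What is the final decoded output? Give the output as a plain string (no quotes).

Token 1: literal('A'). Output: "A"
Token 2: literal('S'). Output: "AS"
Token 3: literal('T'). Output: "AST"
Token 4: literal('R'). Output: "ASTR"
Token 5: literal('V'). Output: "ASTRV"
Token 6: backref(off=2, len=1). Copied 'R' from pos 3. Output: "ASTRVR"
Token 7: literal('F'). Output: "ASTRVRF"
Token 8: backref(off=3, len=5) (overlapping!). Copied 'VRFVR' from pos 4. Output: "ASTRVRFVRFVR"
Token 9: backref(off=3, len=2). Copied 'FV' from pos 9. Output: "ASTRVRFVRFVRFV"
Token 10: backref(off=6, len=1). Copied 'R' from pos 8. Output: "ASTRVRFVRFVRFVR"

Answer: ASTRVRFVRFVRFVR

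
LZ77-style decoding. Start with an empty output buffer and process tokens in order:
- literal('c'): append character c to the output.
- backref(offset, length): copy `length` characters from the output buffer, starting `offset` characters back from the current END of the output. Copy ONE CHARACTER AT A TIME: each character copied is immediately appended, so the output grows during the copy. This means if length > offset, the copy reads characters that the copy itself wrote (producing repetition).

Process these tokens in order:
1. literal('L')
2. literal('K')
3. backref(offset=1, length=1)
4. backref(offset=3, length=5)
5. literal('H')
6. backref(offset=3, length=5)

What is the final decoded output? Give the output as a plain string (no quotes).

Token 1: literal('L'). Output: "L"
Token 2: literal('K'). Output: "LK"
Token 3: backref(off=1, len=1). Copied 'K' from pos 1. Output: "LKK"
Token 4: backref(off=3, len=5) (overlapping!). Copied 'LKKLK' from pos 0. Output: "LKKLKKLK"
Token 5: literal('H'). Output: "LKKLKKLKH"
Token 6: backref(off=3, len=5) (overlapping!). Copied 'LKHLK' from pos 6. Output: "LKKLKKLKHLKHLK"

Answer: LKKLKKLKHLKHLK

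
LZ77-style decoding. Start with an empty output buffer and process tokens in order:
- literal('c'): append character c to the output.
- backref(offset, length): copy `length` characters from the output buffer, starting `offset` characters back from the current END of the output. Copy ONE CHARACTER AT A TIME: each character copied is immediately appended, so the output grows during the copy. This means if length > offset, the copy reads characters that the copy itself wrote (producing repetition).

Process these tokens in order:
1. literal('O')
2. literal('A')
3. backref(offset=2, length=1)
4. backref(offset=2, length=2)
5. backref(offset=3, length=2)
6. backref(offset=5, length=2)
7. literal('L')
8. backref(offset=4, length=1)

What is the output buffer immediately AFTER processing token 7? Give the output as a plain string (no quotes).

Answer: OAOAOOAOAL

Derivation:
Token 1: literal('O'). Output: "O"
Token 2: literal('A'). Output: "OA"
Token 3: backref(off=2, len=1). Copied 'O' from pos 0. Output: "OAO"
Token 4: backref(off=2, len=2). Copied 'AO' from pos 1. Output: "OAOAO"
Token 5: backref(off=3, len=2). Copied 'OA' from pos 2. Output: "OAOAOOA"
Token 6: backref(off=5, len=2). Copied 'OA' from pos 2. Output: "OAOAOOAOA"
Token 7: literal('L'). Output: "OAOAOOAOAL"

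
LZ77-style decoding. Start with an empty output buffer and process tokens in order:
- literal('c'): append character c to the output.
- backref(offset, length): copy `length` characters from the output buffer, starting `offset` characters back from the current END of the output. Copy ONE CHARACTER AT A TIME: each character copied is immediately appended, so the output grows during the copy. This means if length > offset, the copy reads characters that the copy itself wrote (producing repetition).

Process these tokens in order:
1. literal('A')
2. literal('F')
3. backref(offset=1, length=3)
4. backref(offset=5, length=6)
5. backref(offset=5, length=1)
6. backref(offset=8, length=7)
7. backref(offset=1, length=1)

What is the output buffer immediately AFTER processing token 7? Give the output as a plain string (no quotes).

Answer: AFFFFAFFFFAFFAFFFFAA

Derivation:
Token 1: literal('A'). Output: "A"
Token 2: literal('F'). Output: "AF"
Token 3: backref(off=1, len=3) (overlapping!). Copied 'FFF' from pos 1. Output: "AFFFF"
Token 4: backref(off=5, len=6) (overlapping!). Copied 'AFFFFA' from pos 0. Output: "AFFFFAFFFFA"
Token 5: backref(off=5, len=1). Copied 'F' from pos 6. Output: "AFFFFAFFFFAF"
Token 6: backref(off=8, len=7). Copied 'FAFFFFA' from pos 4. Output: "AFFFFAFFFFAFFAFFFFA"
Token 7: backref(off=1, len=1). Copied 'A' from pos 18. Output: "AFFFFAFFFFAFFAFFFFAA"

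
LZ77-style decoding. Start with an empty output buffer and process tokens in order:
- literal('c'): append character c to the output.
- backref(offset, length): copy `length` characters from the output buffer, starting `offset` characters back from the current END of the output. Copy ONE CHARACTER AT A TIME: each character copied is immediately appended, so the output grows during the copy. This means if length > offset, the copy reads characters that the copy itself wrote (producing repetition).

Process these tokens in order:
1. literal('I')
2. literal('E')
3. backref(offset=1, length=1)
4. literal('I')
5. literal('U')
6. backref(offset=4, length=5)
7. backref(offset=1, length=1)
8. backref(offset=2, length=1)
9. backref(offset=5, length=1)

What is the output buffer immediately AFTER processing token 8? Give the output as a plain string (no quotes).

Token 1: literal('I'). Output: "I"
Token 2: literal('E'). Output: "IE"
Token 3: backref(off=1, len=1). Copied 'E' from pos 1. Output: "IEE"
Token 4: literal('I'). Output: "IEEI"
Token 5: literal('U'). Output: "IEEIU"
Token 6: backref(off=4, len=5) (overlapping!). Copied 'EEIUE' from pos 1. Output: "IEEIUEEIUE"
Token 7: backref(off=1, len=1). Copied 'E' from pos 9. Output: "IEEIUEEIUEE"
Token 8: backref(off=2, len=1). Copied 'E' from pos 9. Output: "IEEIUEEIUEEE"

Answer: IEEIUEEIUEEE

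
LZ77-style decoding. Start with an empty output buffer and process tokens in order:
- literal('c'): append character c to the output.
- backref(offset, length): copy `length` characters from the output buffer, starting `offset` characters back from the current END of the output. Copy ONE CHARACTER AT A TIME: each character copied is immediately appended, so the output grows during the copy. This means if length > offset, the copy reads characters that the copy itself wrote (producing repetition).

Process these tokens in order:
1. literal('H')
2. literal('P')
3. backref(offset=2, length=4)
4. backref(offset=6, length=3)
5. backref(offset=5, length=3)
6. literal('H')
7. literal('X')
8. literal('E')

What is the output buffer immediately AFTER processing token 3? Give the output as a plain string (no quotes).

Answer: HPHPHP

Derivation:
Token 1: literal('H'). Output: "H"
Token 2: literal('P'). Output: "HP"
Token 3: backref(off=2, len=4) (overlapping!). Copied 'HPHP' from pos 0. Output: "HPHPHP"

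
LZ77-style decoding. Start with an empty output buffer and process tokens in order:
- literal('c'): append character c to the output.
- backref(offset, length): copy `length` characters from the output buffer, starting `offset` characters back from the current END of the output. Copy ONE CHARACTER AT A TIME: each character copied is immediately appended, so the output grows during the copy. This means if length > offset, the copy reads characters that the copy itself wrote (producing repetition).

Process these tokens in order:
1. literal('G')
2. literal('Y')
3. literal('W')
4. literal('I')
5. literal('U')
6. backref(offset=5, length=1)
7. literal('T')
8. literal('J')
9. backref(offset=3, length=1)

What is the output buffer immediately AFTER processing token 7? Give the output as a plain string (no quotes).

Token 1: literal('G'). Output: "G"
Token 2: literal('Y'). Output: "GY"
Token 3: literal('W'). Output: "GYW"
Token 4: literal('I'). Output: "GYWI"
Token 5: literal('U'). Output: "GYWIU"
Token 6: backref(off=5, len=1). Copied 'G' from pos 0. Output: "GYWIUG"
Token 7: literal('T'). Output: "GYWIUGT"

Answer: GYWIUGT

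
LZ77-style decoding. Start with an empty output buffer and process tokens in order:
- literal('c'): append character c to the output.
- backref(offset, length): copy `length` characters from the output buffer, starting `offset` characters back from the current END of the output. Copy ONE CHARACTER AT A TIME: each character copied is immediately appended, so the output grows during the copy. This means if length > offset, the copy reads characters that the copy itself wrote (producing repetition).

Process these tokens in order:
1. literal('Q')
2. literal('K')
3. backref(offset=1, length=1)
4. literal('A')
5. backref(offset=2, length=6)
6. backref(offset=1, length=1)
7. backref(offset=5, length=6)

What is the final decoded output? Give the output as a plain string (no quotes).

Answer: QKKAKAKAKAAKAKAAK

Derivation:
Token 1: literal('Q'). Output: "Q"
Token 2: literal('K'). Output: "QK"
Token 3: backref(off=1, len=1). Copied 'K' from pos 1. Output: "QKK"
Token 4: literal('A'). Output: "QKKA"
Token 5: backref(off=2, len=6) (overlapping!). Copied 'KAKAKA' from pos 2. Output: "QKKAKAKAKA"
Token 6: backref(off=1, len=1). Copied 'A' from pos 9. Output: "QKKAKAKAKAA"
Token 7: backref(off=5, len=6) (overlapping!). Copied 'KAKAAK' from pos 6. Output: "QKKAKAKAKAAKAKAAK"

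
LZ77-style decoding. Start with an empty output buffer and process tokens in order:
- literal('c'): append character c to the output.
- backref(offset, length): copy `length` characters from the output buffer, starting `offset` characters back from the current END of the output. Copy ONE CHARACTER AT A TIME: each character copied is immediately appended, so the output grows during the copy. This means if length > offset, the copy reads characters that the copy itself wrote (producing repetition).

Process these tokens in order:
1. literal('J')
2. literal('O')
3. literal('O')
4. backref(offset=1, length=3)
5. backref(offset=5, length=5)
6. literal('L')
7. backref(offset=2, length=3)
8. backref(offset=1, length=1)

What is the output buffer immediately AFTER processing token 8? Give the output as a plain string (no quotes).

Answer: JOOOOOOOOOOLOLOO

Derivation:
Token 1: literal('J'). Output: "J"
Token 2: literal('O'). Output: "JO"
Token 3: literal('O'). Output: "JOO"
Token 4: backref(off=1, len=3) (overlapping!). Copied 'OOO' from pos 2. Output: "JOOOOO"
Token 5: backref(off=5, len=5). Copied 'OOOOO' from pos 1. Output: "JOOOOOOOOOO"
Token 6: literal('L'). Output: "JOOOOOOOOOOL"
Token 7: backref(off=2, len=3) (overlapping!). Copied 'OLO' from pos 10. Output: "JOOOOOOOOOOLOLO"
Token 8: backref(off=1, len=1). Copied 'O' from pos 14. Output: "JOOOOOOOOOOLOLOO"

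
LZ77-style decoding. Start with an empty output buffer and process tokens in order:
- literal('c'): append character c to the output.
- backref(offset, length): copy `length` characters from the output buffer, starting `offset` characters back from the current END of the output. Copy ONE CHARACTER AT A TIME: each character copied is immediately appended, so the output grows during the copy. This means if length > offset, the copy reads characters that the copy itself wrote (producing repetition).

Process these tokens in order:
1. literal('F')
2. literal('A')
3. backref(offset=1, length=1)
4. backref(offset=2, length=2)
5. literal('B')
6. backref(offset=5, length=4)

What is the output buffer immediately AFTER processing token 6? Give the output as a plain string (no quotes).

Answer: FAAAABAAAA

Derivation:
Token 1: literal('F'). Output: "F"
Token 2: literal('A'). Output: "FA"
Token 3: backref(off=1, len=1). Copied 'A' from pos 1. Output: "FAA"
Token 4: backref(off=2, len=2). Copied 'AA' from pos 1. Output: "FAAAA"
Token 5: literal('B'). Output: "FAAAAB"
Token 6: backref(off=5, len=4). Copied 'AAAA' from pos 1. Output: "FAAAABAAAA"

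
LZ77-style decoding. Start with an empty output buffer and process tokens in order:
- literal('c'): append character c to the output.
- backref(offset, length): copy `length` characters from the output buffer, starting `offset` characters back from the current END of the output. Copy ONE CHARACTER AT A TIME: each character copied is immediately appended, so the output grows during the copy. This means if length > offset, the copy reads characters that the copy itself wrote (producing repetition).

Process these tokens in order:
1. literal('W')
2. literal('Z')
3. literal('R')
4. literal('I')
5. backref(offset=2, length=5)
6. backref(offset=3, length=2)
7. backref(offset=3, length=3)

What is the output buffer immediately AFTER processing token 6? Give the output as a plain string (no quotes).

Answer: WZRIRIRIRRI

Derivation:
Token 1: literal('W'). Output: "W"
Token 2: literal('Z'). Output: "WZ"
Token 3: literal('R'). Output: "WZR"
Token 4: literal('I'). Output: "WZRI"
Token 5: backref(off=2, len=5) (overlapping!). Copied 'RIRIR' from pos 2. Output: "WZRIRIRIR"
Token 6: backref(off=3, len=2). Copied 'RI' from pos 6. Output: "WZRIRIRIRRI"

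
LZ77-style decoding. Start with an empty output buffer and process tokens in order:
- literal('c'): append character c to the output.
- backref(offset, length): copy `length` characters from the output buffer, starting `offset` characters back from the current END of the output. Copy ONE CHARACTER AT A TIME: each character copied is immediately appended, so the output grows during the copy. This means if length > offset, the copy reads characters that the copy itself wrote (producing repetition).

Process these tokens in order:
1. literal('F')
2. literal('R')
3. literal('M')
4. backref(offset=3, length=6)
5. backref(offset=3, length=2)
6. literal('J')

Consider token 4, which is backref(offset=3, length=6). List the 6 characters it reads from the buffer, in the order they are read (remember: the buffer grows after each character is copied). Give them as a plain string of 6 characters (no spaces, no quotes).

Answer: FRMFRM

Derivation:
Token 1: literal('F'). Output: "F"
Token 2: literal('R'). Output: "FR"
Token 3: literal('M'). Output: "FRM"
Token 4: backref(off=3, len=6). Buffer before: "FRM" (len 3)
  byte 1: read out[0]='F', append. Buffer now: "FRMF"
  byte 2: read out[1]='R', append. Buffer now: "FRMFR"
  byte 3: read out[2]='M', append. Buffer now: "FRMFRM"
  byte 4: read out[3]='F', append. Buffer now: "FRMFRMF"
  byte 5: read out[4]='R', append. Buffer now: "FRMFRMFR"
  byte 6: read out[5]='M', append. Buffer now: "FRMFRMFRM"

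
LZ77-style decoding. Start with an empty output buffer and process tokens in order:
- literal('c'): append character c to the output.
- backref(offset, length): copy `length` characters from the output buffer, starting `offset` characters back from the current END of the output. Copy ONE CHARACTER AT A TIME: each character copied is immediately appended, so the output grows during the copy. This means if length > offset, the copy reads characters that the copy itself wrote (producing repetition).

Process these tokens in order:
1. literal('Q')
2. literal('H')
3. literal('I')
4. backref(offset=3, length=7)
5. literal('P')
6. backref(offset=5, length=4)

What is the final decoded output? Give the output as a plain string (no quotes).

Token 1: literal('Q'). Output: "Q"
Token 2: literal('H'). Output: "QH"
Token 3: literal('I'). Output: "QHI"
Token 4: backref(off=3, len=7) (overlapping!). Copied 'QHIQHIQ' from pos 0. Output: "QHIQHIQHIQ"
Token 5: literal('P'). Output: "QHIQHIQHIQP"
Token 6: backref(off=5, len=4). Copied 'QHIQ' from pos 6. Output: "QHIQHIQHIQPQHIQ"

Answer: QHIQHIQHIQPQHIQ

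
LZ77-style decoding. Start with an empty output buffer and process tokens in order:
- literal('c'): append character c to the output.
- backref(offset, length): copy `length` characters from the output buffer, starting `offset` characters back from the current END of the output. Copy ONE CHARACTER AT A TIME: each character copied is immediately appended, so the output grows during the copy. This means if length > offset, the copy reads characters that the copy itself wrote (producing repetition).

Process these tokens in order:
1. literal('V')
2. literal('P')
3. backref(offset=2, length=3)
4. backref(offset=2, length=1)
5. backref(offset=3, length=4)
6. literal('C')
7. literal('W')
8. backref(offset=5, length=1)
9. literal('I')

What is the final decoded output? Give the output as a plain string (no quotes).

Answer: VPVPVPPVPPCWVI

Derivation:
Token 1: literal('V'). Output: "V"
Token 2: literal('P'). Output: "VP"
Token 3: backref(off=2, len=3) (overlapping!). Copied 'VPV' from pos 0. Output: "VPVPV"
Token 4: backref(off=2, len=1). Copied 'P' from pos 3. Output: "VPVPVP"
Token 5: backref(off=3, len=4) (overlapping!). Copied 'PVPP' from pos 3. Output: "VPVPVPPVPP"
Token 6: literal('C'). Output: "VPVPVPPVPPC"
Token 7: literal('W'). Output: "VPVPVPPVPPCW"
Token 8: backref(off=5, len=1). Copied 'V' from pos 7. Output: "VPVPVPPVPPCWV"
Token 9: literal('I'). Output: "VPVPVPPVPPCWVI"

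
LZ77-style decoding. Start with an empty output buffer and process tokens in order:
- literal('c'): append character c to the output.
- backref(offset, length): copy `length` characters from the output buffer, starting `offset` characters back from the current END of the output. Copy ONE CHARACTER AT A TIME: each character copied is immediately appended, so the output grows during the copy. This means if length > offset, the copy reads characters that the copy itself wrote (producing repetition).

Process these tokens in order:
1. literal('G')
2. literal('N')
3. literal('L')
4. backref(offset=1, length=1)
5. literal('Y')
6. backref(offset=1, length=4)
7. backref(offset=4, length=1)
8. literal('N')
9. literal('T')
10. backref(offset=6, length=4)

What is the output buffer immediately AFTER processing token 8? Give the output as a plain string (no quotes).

Answer: GNLLYYYYYYN

Derivation:
Token 1: literal('G'). Output: "G"
Token 2: literal('N'). Output: "GN"
Token 3: literal('L'). Output: "GNL"
Token 4: backref(off=1, len=1). Copied 'L' from pos 2. Output: "GNLL"
Token 5: literal('Y'). Output: "GNLLY"
Token 6: backref(off=1, len=4) (overlapping!). Copied 'YYYY' from pos 4. Output: "GNLLYYYYY"
Token 7: backref(off=4, len=1). Copied 'Y' from pos 5. Output: "GNLLYYYYYY"
Token 8: literal('N'). Output: "GNLLYYYYYYN"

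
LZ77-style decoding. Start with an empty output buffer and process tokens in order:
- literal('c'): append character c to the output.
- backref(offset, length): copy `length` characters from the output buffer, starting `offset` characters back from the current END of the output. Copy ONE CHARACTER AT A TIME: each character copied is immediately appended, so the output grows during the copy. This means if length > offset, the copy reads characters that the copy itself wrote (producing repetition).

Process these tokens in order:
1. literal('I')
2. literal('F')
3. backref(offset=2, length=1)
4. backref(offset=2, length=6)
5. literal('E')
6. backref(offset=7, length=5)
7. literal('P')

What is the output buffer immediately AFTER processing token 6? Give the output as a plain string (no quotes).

Answer: IFIFIFIFIEFIFIF

Derivation:
Token 1: literal('I'). Output: "I"
Token 2: literal('F'). Output: "IF"
Token 3: backref(off=2, len=1). Copied 'I' from pos 0. Output: "IFI"
Token 4: backref(off=2, len=6) (overlapping!). Copied 'FIFIFI' from pos 1. Output: "IFIFIFIFI"
Token 5: literal('E'). Output: "IFIFIFIFIE"
Token 6: backref(off=7, len=5). Copied 'FIFIF' from pos 3. Output: "IFIFIFIFIEFIFIF"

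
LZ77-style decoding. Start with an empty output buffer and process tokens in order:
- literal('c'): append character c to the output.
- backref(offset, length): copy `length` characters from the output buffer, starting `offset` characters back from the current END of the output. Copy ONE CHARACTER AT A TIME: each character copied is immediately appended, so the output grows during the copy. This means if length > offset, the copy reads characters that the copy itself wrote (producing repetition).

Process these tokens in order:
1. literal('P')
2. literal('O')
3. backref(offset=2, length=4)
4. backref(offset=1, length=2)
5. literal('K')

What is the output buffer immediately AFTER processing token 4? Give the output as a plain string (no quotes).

Answer: POPOPOOO

Derivation:
Token 1: literal('P'). Output: "P"
Token 2: literal('O'). Output: "PO"
Token 3: backref(off=2, len=4) (overlapping!). Copied 'POPO' from pos 0. Output: "POPOPO"
Token 4: backref(off=1, len=2) (overlapping!). Copied 'OO' from pos 5. Output: "POPOPOOO"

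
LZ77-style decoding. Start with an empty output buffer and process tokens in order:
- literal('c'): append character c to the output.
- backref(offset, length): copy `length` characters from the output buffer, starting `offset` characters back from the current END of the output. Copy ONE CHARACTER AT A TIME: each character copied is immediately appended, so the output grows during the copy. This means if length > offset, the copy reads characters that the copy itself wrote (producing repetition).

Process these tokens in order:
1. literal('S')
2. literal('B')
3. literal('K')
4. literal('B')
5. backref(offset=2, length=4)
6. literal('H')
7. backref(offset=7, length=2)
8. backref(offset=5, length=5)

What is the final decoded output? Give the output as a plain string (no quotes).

Token 1: literal('S'). Output: "S"
Token 2: literal('B'). Output: "SB"
Token 3: literal('K'). Output: "SBK"
Token 4: literal('B'). Output: "SBKB"
Token 5: backref(off=2, len=4) (overlapping!). Copied 'KBKB' from pos 2. Output: "SBKBKBKB"
Token 6: literal('H'). Output: "SBKBKBKBH"
Token 7: backref(off=7, len=2). Copied 'KB' from pos 2. Output: "SBKBKBKBHKB"
Token 8: backref(off=5, len=5). Copied 'KBHKB' from pos 6. Output: "SBKBKBKBHKBKBHKB"

Answer: SBKBKBKBHKBKBHKB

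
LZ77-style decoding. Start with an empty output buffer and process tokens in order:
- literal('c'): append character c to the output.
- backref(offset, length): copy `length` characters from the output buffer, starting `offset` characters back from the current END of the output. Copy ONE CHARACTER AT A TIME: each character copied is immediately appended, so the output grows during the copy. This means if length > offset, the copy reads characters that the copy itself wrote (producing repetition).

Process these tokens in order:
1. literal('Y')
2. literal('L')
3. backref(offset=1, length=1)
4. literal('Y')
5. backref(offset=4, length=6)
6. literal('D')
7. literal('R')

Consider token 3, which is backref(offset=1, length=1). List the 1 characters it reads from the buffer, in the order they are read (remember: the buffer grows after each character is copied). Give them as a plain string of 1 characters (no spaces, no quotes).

Answer: L

Derivation:
Token 1: literal('Y'). Output: "Y"
Token 2: literal('L'). Output: "YL"
Token 3: backref(off=1, len=1). Buffer before: "YL" (len 2)
  byte 1: read out[1]='L', append. Buffer now: "YLL"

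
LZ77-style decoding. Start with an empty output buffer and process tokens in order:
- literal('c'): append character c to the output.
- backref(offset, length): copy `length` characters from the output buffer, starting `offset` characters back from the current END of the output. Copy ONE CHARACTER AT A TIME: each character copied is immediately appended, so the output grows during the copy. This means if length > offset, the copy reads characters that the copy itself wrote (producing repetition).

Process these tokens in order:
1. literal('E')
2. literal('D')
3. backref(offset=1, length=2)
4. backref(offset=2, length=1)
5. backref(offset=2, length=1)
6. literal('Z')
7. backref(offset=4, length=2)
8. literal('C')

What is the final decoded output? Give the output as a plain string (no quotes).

Answer: EDDDDDZDDC

Derivation:
Token 1: literal('E'). Output: "E"
Token 2: literal('D'). Output: "ED"
Token 3: backref(off=1, len=2) (overlapping!). Copied 'DD' from pos 1. Output: "EDDD"
Token 4: backref(off=2, len=1). Copied 'D' from pos 2. Output: "EDDDD"
Token 5: backref(off=2, len=1). Copied 'D' from pos 3. Output: "EDDDDD"
Token 6: literal('Z'). Output: "EDDDDDZ"
Token 7: backref(off=4, len=2). Copied 'DD' from pos 3. Output: "EDDDDDZDD"
Token 8: literal('C'). Output: "EDDDDDZDDC"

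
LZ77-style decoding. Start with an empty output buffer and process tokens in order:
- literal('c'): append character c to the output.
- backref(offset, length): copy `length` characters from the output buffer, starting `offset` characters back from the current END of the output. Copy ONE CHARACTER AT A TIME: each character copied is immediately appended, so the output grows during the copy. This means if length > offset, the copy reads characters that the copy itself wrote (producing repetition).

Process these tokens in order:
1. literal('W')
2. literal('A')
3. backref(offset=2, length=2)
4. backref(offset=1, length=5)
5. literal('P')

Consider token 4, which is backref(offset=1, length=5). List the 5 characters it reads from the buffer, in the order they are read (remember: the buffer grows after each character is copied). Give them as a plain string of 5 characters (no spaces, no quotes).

Token 1: literal('W'). Output: "W"
Token 2: literal('A'). Output: "WA"
Token 3: backref(off=2, len=2). Copied 'WA' from pos 0. Output: "WAWA"
Token 4: backref(off=1, len=5). Buffer before: "WAWA" (len 4)
  byte 1: read out[3]='A', append. Buffer now: "WAWAA"
  byte 2: read out[4]='A', append. Buffer now: "WAWAAA"
  byte 3: read out[5]='A', append. Buffer now: "WAWAAAA"
  byte 4: read out[6]='A', append. Buffer now: "WAWAAAAA"
  byte 5: read out[7]='A', append. Buffer now: "WAWAAAAAA"

Answer: AAAAA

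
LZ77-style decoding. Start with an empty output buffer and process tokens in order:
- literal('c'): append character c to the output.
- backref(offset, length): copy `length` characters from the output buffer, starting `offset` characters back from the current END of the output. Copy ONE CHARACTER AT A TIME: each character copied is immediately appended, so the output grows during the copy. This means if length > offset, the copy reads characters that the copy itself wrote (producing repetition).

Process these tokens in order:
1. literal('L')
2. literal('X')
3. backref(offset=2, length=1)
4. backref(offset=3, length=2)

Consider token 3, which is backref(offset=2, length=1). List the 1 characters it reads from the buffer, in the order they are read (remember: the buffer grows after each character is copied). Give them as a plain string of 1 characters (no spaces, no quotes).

Answer: L

Derivation:
Token 1: literal('L'). Output: "L"
Token 2: literal('X'). Output: "LX"
Token 3: backref(off=2, len=1). Buffer before: "LX" (len 2)
  byte 1: read out[0]='L', append. Buffer now: "LXL"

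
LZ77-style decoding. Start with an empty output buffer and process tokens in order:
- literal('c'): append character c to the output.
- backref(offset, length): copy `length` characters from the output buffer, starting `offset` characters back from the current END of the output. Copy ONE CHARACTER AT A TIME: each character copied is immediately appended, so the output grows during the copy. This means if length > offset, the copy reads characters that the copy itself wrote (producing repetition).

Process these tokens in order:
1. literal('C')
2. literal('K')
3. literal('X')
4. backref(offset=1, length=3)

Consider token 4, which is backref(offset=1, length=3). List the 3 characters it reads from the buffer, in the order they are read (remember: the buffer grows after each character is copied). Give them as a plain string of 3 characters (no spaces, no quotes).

Token 1: literal('C'). Output: "C"
Token 2: literal('K'). Output: "CK"
Token 3: literal('X'). Output: "CKX"
Token 4: backref(off=1, len=3). Buffer before: "CKX" (len 3)
  byte 1: read out[2]='X', append. Buffer now: "CKXX"
  byte 2: read out[3]='X', append. Buffer now: "CKXXX"
  byte 3: read out[4]='X', append. Buffer now: "CKXXXX"

Answer: XXX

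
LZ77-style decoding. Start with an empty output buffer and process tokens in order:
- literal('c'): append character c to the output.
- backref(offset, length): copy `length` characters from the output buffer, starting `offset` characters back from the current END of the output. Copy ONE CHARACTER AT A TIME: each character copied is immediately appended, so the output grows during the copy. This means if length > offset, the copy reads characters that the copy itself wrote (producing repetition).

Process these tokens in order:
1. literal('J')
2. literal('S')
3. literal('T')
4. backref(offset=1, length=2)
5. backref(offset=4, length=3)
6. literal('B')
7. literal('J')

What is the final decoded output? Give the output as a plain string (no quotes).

Token 1: literal('J'). Output: "J"
Token 2: literal('S'). Output: "JS"
Token 3: literal('T'). Output: "JST"
Token 4: backref(off=1, len=2) (overlapping!). Copied 'TT' from pos 2. Output: "JSTTT"
Token 5: backref(off=4, len=3). Copied 'STT' from pos 1. Output: "JSTTTSTT"
Token 6: literal('B'). Output: "JSTTTSTTB"
Token 7: literal('J'). Output: "JSTTTSTTBJ"

Answer: JSTTTSTTBJ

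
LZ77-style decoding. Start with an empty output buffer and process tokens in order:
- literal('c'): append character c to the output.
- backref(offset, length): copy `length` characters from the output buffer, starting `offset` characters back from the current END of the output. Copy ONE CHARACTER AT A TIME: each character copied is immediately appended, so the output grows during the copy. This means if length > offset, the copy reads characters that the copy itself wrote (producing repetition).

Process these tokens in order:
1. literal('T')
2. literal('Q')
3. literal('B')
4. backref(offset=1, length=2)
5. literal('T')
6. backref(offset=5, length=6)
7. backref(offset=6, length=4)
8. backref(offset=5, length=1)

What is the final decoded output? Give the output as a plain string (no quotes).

Token 1: literal('T'). Output: "T"
Token 2: literal('Q'). Output: "TQ"
Token 3: literal('B'). Output: "TQB"
Token 4: backref(off=1, len=2) (overlapping!). Copied 'BB' from pos 2. Output: "TQBBB"
Token 5: literal('T'). Output: "TQBBBT"
Token 6: backref(off=5, len=6) (overlapping!). Copied 'QBBBTQ' from pos 1. Output: "TQBBBTQBBBTQ"
Token 7: backref(off=6, len=4). Copied 'QBBB' from pos 6. Output: "TQBBBTQBBBTQQBBB"
Token 8: backref(off=5, len=1). Copied 'Q' from pos 11. Output: "TQBBBTQBBBTQQBBBQ"

Answer: TQBBBTQBBBTQQBBBQ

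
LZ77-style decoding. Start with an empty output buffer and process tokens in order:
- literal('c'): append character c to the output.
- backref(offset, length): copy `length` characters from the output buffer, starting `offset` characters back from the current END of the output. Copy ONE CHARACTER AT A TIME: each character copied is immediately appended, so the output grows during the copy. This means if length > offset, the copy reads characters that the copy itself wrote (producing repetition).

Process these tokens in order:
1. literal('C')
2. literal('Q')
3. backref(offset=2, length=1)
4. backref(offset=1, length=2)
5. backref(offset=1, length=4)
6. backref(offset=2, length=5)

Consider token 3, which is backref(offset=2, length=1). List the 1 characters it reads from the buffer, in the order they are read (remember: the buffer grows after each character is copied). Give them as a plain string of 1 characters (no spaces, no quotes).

Token 1: literal('C'). Output: "C"
Token 2: literal('Q'). Output: "CQ"
Token 3: backref(off=2, len=1). Buffer before: "CQ" (len 2)
  byte 1: read out[0]='C', append. Buffer now: "CQC"

Answer: C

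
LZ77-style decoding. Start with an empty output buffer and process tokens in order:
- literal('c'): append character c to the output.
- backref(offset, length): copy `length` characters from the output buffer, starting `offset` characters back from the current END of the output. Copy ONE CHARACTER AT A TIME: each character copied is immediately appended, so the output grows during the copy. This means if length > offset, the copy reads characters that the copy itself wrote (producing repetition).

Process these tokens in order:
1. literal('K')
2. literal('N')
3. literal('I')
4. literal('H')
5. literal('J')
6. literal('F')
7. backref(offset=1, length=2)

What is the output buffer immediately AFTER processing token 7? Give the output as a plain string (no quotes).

Answer: KNIHJFFF

Derivation:
Token 1: literal('K'). Output: "K"
Token 2: literal('N'). Output: "KN"
Token 3: literal('I'). Output: "KNI"
Token 4: literal('H'). Output: "KNIH"
Token 5: literal('J'). Output: "KNIHJ"
Token 6: literal('F'). Output: "KNIHJF"
Token 7: backref(off=1, len=2) (overlapping!). Copied 'FF' from pos 5. Output: "KNIHJFFF"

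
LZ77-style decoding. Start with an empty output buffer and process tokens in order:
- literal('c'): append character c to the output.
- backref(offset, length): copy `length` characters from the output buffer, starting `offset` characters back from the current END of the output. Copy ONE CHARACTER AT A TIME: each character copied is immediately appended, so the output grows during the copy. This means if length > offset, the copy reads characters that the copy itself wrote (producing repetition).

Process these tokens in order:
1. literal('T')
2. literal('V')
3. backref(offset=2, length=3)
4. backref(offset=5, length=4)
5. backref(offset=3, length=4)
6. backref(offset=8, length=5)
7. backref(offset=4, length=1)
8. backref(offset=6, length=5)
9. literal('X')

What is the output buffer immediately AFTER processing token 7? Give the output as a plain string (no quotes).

Token 1: literal('T'). Output: "T"
Token 2: literal('V'). Output: "TV"
Token 3: backref(off=2, len=3) (overlapping!). Copied 'TVT' from pos 0. Output: "TVTVT"
Token 4: backref(off=5, len=4). Copied 'TVTV' from pos 0. Output: "TVTVTTVTV"
Token 5: backref(off=3, len=4) (overlapping!). Copied 'VTVV' from pos 6. Output: "TVTVTTVTVVTVV"
Token 6: backref(off=8, len=5). Copied 'TVTVV' from pos 5. Output: "TVTVTTVTVVTVVTVTVV"
Token 7: backref(off=4, len=1). Copied 'V' from pos 14. Output: "TVTVTTVTVVTVVTVTVVV"

Answer: TVTVTTVTVVTVVTVTVVV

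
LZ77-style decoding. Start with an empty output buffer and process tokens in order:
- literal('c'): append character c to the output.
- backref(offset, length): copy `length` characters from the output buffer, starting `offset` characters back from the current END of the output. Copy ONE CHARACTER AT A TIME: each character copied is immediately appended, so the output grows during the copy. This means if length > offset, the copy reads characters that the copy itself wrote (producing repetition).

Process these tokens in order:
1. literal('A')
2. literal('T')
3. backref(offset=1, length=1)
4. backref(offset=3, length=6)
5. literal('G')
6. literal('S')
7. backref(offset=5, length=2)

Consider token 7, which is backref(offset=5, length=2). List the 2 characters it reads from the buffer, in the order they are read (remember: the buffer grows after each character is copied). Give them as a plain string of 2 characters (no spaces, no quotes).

Token 1: literal('A'). Output: "A"
Token 2: literal('T'). Output: "AT"
Token 3: backref(off=1, len=1). Copied 'T' from pos 1. Output: "ATT"
Token 4: backref(off=3, len=6) (overlapping!). Copied 'ATTATT' from pos 0. Output: "ATTATTATT"
Token 5: literal('G'). Output: "ATTATTATTG"
Token 6: literal('S'). Output: "ATTATTATTGS"
Token 7: backref(off=5, len=2). Buffer before: "ATTATTATTGS" (len 11)
  byte 1: read out[6]='A', append. Buffer now: "ATTATTATTGSA"
  byte 2: read out[7]='T', append. Buffer now: "ATTATTATTGSAT"

Answer: AT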